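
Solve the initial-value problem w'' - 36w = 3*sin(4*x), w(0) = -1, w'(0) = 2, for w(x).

Characteristic equation r² - 36 = 0 factors as (r + 6)(r - 6) = 0, so r = -6, 6.
Hence w_h = C1*exp(-6*x) + C2*exp(6*x).
Try w_p = A*cos(4*x) + B*sin(4*x). Substituting and equating the coefficients of cos(4x) and sin(4x) gives A = 0, B = -3/52, so w_p = -3*sin(4*x)/52.
General solution: w = -3*sin(4*x)/52 + C1*exp(-6*x) + C2*exp(6*x).
Apply the initial conditions: w(0) = C1 + C2 = -1 and w'(0) = -3/13 - 6*C1 + 6*C2 = 2. Solving gives C1 = -107/156, C2 = -49/156.

w = -107*exp(-6*x)/156 - 49*exp(6*x)/156 - 3*sin(4*x)/52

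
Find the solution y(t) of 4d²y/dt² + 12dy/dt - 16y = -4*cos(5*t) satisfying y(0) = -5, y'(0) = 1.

Divide through by 4: y'' + 3y' - 4y = -cos(5*t).
Characteristic equation r² + 3r - 4 = 0 factors as (r + 4)(r - 1) = 0, so r = -4, 1.
Hence y_h = C1*exp(-4*t) + C2*exp(t).
Try y_p = A*cos(5*t) + B*sin(5*t). Substituting and equating the coefficients of cos(5t) and sin(5t) gives A = 29/1066, B = -15/1066, so y_p = -15*sin(5*t)/1066 + 29*cos(5*t)/1066.
General solution: y = -15*sin(5*t)/1066 + 29*cos(5*t)/1066 + C1*exp(-4*t) + C2*exp(t).
Apply the initial conditions: y(0) = 29/1066 + C1 + C2 = -5 and y'(0) = -75/1066 + C2 - 4*C1 = 1. Solving gives C1 = -50/41, C2 = -99/26.

y = -99*exp(t)/26 - 50*exp(-4*t)/41 - 15*sin(5*t)/1066 + 29*cos(5*t)/1066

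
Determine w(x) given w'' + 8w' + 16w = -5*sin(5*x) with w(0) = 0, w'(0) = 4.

Characteristic equation r² + 8r + 16 = 0 has discriminant (8)² - 4·(16) = 0, so r = -4 is a repeated root.
Hence w_h = (C1 + C2*x)*exp(-4*x).
Try w_p = A*cos(5*x) + B*sin(5*x). Substituting and equating the coefficients of cos(5x) and sin(5x) gives A = 200/1681, B = 45/1681, so w_p = 45*sin(5*x)/1681 + 200*cos(5*x)/1681.
General solution: w = 45*sin(5*x)/1681 + 200*cos(5*x)/1681 + C1*exp(-4*x) + C2*x*exp(-4*x).
Apply the initial conditions: w(0) = 200/1681 + C1 = 0 and w'(0) = 225/1681 + C2 - 4*C1 = 4. Solving gives C1 = -200/1681, C2 = 139/41.

w = -200*exp(-4*x)/1681 + 45*sin(5*x)/1681 + 200*cos(5*x)/1681 + 139*x*exp(-4*x)/41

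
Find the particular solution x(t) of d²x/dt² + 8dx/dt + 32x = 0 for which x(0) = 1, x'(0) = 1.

Characteristic equation r² + 8r + 32 = 0 has discriminant (8)² - 4·(32) = -64 < 0, so r = -4 ± 4i.
Hence x_h = C1*cos(4*t)*exp(-4*t) + C2*exp(-4*t)*sin(4*t).
Apply the initial conditions: x(0) = C1 = 1 and x'(0) = -4*C1 + 4*C2 = 1. Solving gives C1 = 1, C2 = 5/4.

x = cos(4*t)*exp(-4*t) + 5*exp(-4*t)*sin(4*t)/4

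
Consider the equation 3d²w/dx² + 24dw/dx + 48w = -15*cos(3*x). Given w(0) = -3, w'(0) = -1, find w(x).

Divide through by 3: w'' + 8w' + 16w = -5*cos(3*x).
Characteristic equation r² + 8r + 16 = 0 has discriminant (8)² - 4·(16) = 0, so r = -4 is a repeated root.
Hence w_h = (C1 + C2*x)*exp(-4*x).
Try w_p = A*cos(3*x) + B*sin(3*x). Substituting and equating the coefficients of cos(3x) and sin(3x) gives A = -7/125, B = -24/125, so w_p = -24*sin(3*x)/125 - 7*cos(3*x)/125.
General solution: w = -24*sin(3*x)/125 - 7*cos(3*x)/125 + C1*exp(-4*x) + C2*x*exp(-4*x).
Apply the initial conditions: w(0) = -7/125 + C1 = -3 and w'(0) = -72/125 + C2 - 4*C1 = -1. Solving gives C1 = -368/125, C2 = -61/5.

w = -368*exp(-4*x)/125 - 24*sin(3*x)/125 - 7*cos(3*x)/125 - 61*x*exp(-4*x)/5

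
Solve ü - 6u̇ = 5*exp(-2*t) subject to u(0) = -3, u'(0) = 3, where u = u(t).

u = -47/12 + 5*exp(-2*t)/16 + 29*exp(6*t)/48

Characteristic equation r² - 6r = 0 factors as (r - 6)r = 0, so r = 6, 0.
Hence u_h = C1*exp(6*t) + C2.
Try u_p = A*exp(-2*t). Substituting into the equation and dividing by exp(-2*t) gives A = 5/16, so u_p = 5*exp(-2*t)/16.
General solution: u = C2 + 5*exp(-2*t)/16 + C1*exp(6*t).
Apply the initial conditions: u(0) = 5/16 + C1 + C2 = -3 and u'(0) = -5/8 + 6*C1 = 3. Solving gives C1 = 29/48, C2 = -47/12.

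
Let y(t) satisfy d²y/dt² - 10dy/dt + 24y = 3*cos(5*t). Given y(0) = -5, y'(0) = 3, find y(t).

Characteristic equation r² - 10r + 24 = 0 factors as (r - 6)(r - 4) = 0, so r = 6, 4.
Hence y_h = C1*exp(6*t) + C2*exp(4*t).
Try y_p = A*cos(5*t) + B*sin(5*t). Substituting and equating the coefficients of cos(5t) and sin(5t) gives A = -3/2501, B = -150/2501, so y_p = -150*sin(5*t)/2501 - 3*cos(5*t)/2501.
General solution: y = -150*sin(5*t)/2501 - 3*cos(5*t)/2501 + C1*exp(6*t) + C2*exp(4*t).
Apply the initial conditions: y(0) = -3/2501 + C1 + C2 = -5 and y'(0) = -750/2501 + 4*C2 + 6*C1 = 3. Solving gives C1 = 1421/122, C2 = -1365/82.

y = -1365*exp(4*t)/82 - 150*sin(5*t)/2501 - 3*cos(5*t)/2501 + 1421*exp(6*t)/122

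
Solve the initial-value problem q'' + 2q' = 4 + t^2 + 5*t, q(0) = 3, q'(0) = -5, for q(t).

Characteristic equation r² + 2r = 0 factors as (r + 2)r = 0, so r = -2, 0.
Hence q_h = C1*exp(-2*t) + C2.
Since 0 is a characteristic root (multiplicity 1), multiply the polynomial trial by t: try q_p = t*(A0 + A1*t + A2*t^2). Substituting and matching coefficients of each power of t gives A0 = 1, A1 = 1, A2 = 1/6, so q_p = t + t^2 + t^3/6.
General solution: q = C2 + t + t^2 + t^3/6 + C1*exp(-2*t).
Apply the initial conditions: q(0) = C1 + C2 = 3 and q'(0) = 1 - 2*C1 = -5. Solving gives C1 = 3, C2 = 0.

q = t + t**2 + 3*exp(-2*t) + t**3/6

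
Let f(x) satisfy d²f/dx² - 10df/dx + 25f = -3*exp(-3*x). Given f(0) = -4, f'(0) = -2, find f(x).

f = -253*exp(5*x)/64 - 3*exp(-3*x)/64 + 141*x*exp(5*x)/8

Characteristic equation r² - 10r + 25 = 0 has discriminant (-10)² - 4·(25) = 0, so r = 5 is a repeated root.
Hence f_h = (C1 + C2*x)*exp(5*x).
Try f_p = A*exp(-3*x). Substituting into the equation and dividing by exp(-3*x) gives A = -3/64, so f_p = -3*exp(-3*x)/64.
General solution: f = -3*exp(-3*x)/64 + C1*exp(5*x) + C2*x*exp(5*x).
Apply the initial conditions: f(0) = -3/64 + C1 = -4 and f'(0) = 9/64 + C2 + 5*C1 = -2. Solving gives C1 = -253/64, C2 = 141/8.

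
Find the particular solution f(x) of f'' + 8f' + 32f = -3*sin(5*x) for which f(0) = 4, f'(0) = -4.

Characteristic equation r² + 8r + 32 = 0 has discriminant (8)² - 4·(32) = -64 < 0, so r = -4 ± 4i.
Hence f_h = C1*cos(4*x)*exp(-4*x) + C2*exp(-4*x)*sin(4*x).
Try f_p = A*cos(5*x) + B*sin(5*x). Substituting and equating the coefficients of cos(5x) and sin(5x) gives A = 120/1649, B = -21/1649, so f_p = -21*sin(5*x)/1649 + 120*cos(5*x)/1649.
General solution: f = -21*sin(5*x)/1649 + 120*cos(5*x)/1649 + C1*cos(4*x)*exp(-4*x) + C2*exp(-4*x)*sin(4*x).
Apply the initial conditions: f(0) = 120/1649 + C1 = 4 and f'(0) = -105/1649 - 4*C1 + 4*C2 = -4. Solving gives C1 = 6476/1649, C2 = 19413/6596.

f = -21*sin(5*x)/1649 + 120*cos(5*x)/1649 + 6476*cos(4*x)*exp(-4*x)/1649 + 19413*exp(-4*x)*sin(4*x)/6596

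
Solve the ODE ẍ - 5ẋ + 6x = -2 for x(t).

Characteristic equation r² - 5r + 6 = 0 factors as (r - 3)(r - 2) = 0, so r = 3, 2.
Hence x_h = C1*exp(3*t) + C2*exp(2*t).
For the particular solution try x_p = A0. Substituting and matching coefficients of each power of t gives A0 = -1/3, so x_p = -1/3.

x = -1/3 + C1*exp(3*t) + C2*exp(2*t)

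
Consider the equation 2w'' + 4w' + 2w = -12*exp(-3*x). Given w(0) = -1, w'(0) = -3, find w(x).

Divide through by 2: w'' + 2w' + w = -6*exp(-3*x).
Characteristic equation r² + 2r + 1 = 0 has discriminant (2)² - 4·(1) = 0, so r = -1 is a repeated root.
Hence w_h = (C1 + C2*x)*exp(-x).
Try w_p = A*exp(-3*x). Substituting into the equation and dividing by exp(-3*x) gives A = -3/2, so w_p = -3*exp(-3*x)/2.
General solution: w = -3*exp(-3*x)/2 + C1*exp(-x) + C2*x*exp(-x).
Apply the initial conditions: w(0) = -3/2 + C1 = -1 and w'(0) = 9/2 + C2 - C1 = -3. Solving gives C1 = 1/2, C2 = -7.

w = exp(-x)/2 - 3*exp(-3*x)/2 - 7*x*exp(-x)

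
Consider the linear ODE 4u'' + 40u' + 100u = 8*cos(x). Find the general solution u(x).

Divide through by 4: u'' + 10u' + 25u = 2*cos(x).
Characteristic equation r² + 10r + 25 = 0 has discriminant (10)² - 4·(25) = 0, so r = -5 is a repeated root.
Hence u_h = (C1 + C2*x)*exp(-5*x).
Try u_p = A*cos(x) + B*sin(x). Substituting and equating the coefficients of cos(x) and sin(x) gives A = 12/169, B = 5/169, so u_p = 5*sin(x)/169 + 12*cos(x)/169.

u = 5*sin(x)/169 + 12*cos(x)/169 + C1*exp(-5*x) + C2*x*exp(-5*x)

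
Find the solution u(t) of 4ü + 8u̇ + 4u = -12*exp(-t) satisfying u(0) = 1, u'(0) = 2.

Divide through by 4: u'' + 2u' + u = -3*exp(-t).
Characteristic equation r² + 2r + 1 = 0 has discriminant (2)² - 4·(1) = 0, so r = -1 is a repeated root.
Hence u_h = (C1 + C2*t)*exp(-t).
Since exp(-t) solves the homogeneous equation (r = -1 is a root of multiplicity 2), multiply the trial by t^2. Try u_p = A*t^2*exp(-t). Substituting into the equation and dividing by exp(-t) gives A = -3/2, so u_p = -3*t^2*exp(-t)/2.
General solution: u = C1*exp(-t) - 3*t^2*exp(-t)/2 + C2*t*exp(-t).
Apply the initial conditions: u(0) = C1 = 1 and u'(0) = C2 - C1 = 2. Solving gives C1 = 1, C2 = 3.

u = 3*t*exp(-t) - 3*t**2*exp(-t)/2 + exp(-t)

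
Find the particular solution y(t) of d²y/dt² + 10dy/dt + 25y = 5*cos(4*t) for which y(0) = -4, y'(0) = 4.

y = -6769*exp(-5*t)/1681 + 45*cos(4*t)/1681 + 200*sin(4*t)/1681 - 681*t*exp(-5*t)/41

Characteristic equation r² + 10r + 25 = 0 has discriminant (10)² - 4·(25) = 0, so r = -5 is a repeated root.
Hence y_h = (C1 + C2*t)*exp(-5*t).
Try y_p = A*cos(4*t) + B*sin(4*t). Substituting and equating the coefficients of cos(4t) and sin(4t) gives A = 45/1681, B = 200/1681, so y_p = 45*cos(4*t)/1681 + 200*sin(4*t)/1681.
General solution: y = 45*cos(4*t)/1681 + 200*sin(4*t)/1681 + C1*exp(-5*t) + C2*t*exp(-5*t).
Apply the initial conditions: y(0) = 45/1681 + C1 = -4 and y'(0) = 800/1681 + C2 - 5*C1 = 4. Solving gives C1 = -6769/1681, C2 = -681/41.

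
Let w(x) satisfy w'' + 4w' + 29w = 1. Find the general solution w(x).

w = 1/29 + C1*cos(5*x)*exp(-2*x) + C2*exp(-2*x)*sin(5*x)

Characteristic equation r² + 4r + 29 = 0 has discriminant (4)² - 4·(29) = -100 < 0, so r = -2 ± 5i.
Hence w_h = C1*cos(5*x)*exp(-2*x) + C2*exp(-2*x)*sin(5*x).
For the particular solution try w_p = A0. Substituting and matching coefficients of each power of x gives A0 = 1/29, so w_p = 1/29.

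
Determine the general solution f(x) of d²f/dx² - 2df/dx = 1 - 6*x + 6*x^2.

Characteristic equation r² - 2r = 0 factors as (r - 2)r = 0, so r = 2, 0.
Hence f_h = C1*exp(2*x) + C2.
Since 0 is a characteristic root (multiplicity 1), multiply the polynomial trial by x: try f_p = x*(A0 + A1*x + A2*x^2). Substituting and matching coefficients of each power of x gives A0 = -1/2, A1 = 0, A2 = -1, so f_p = -x^3 - x/2.

f = C2 - x**3 - x/2 + C1*exp(2*x)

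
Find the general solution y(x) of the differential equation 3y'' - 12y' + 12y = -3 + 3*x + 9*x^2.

Divide through by 3: y'' - 4y' + 4y = -1 + x + 3*x^2.
Characteristic equation r² - 4r + 4 = 0 has discriminant (-4)² - 4·(4) = 0, so r = 2 is a repeated root.
Hence y_h = (C1 + C2*x)*exp(2*x).
For the particular solution try y_p = A0 + A1*x + A2*x^2. Substituting and matching coefficients of each power of x gives A0 = 9/8, A1 = 7/4, A2 = 3/4, so y_p = 9/8 + 3*x^2/4 + 7*x/4.

y = 9/8 + 3*x**2/4 + 7*x/4 + C1*exp(2*x) + C2*x*exp(2*x)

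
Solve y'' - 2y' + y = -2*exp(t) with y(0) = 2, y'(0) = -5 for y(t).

Characteristic equation r² - 2r + 1 = 0 has discriminant (-2)² - 4·(1) = 0, so r = 1 is a repeated root.
Hence y_h = (C1 + C2*t)*exp(t).
Since exp(t) solves the homogeneous equation (r = 1 is a root of multiplicity 2), multiply the trial by t^2. Try y_p = A*t^2*exp(t). Substituting into the equation and dividing by exp(t) gives A = -1, so y_p = -t^2*exp(t).
General solution: y = C1*exp(t) - t^2*exp(t) + C2*t*exp(t).
Apply the initial conditions: y(0) = C1 = 2 and y'(0) = C1 + C2 = -5. Solving gives C1 = 2, C2 = -7.

y = 2*exp(t) - t**2*exp(t) - 7*t*exp(t)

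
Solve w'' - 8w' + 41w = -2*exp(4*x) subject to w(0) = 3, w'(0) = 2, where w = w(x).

Characteristic equation r² - 8r + 41 = 0 has discriminant (-8)² - 4·(41) = -100 < 0, so r = 4 ± 5i.
Hence w_h = C1*cos(5*x)*exp(4*x) + C2*exp(4*x)*sin(5*x).
Try w_p = A*exp(4*x). Substituting into the equation and dividing by exp(4*x) gives A = -2/25, so w_p = -2*exp(4*x)/25.
General solution: w = -2*exp(4*x)/25 + C1*cos(5*x)*exp(4*x) + C2*exp(4*x)*sin(5*x).
Apply the initial conditions: w(0) = -2/25 + C1 = 3 and w'(0) = -8/25 + 4*C1 + 5*C2 = 2. Solving gives C1 = 77/25, C2 = -2.

w = -2*exp(4*x)/25 - 2*exp(4*x)*sin(5*x) + 77*cos(5*x)*exp(4*x)/25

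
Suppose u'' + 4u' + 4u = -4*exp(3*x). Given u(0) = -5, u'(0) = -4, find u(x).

u = -121*exp(-2*x)/25 - 4*exp(3*x)/25 - 66*x*exp(-2*x)/5

Characteristic equation r² + 4r + 4 = 0 has discriminant (4)² - 4·(4) = 0, so r = -2 is a repeated root.
Hence u_h = (C1 + C2*x)*exp(-2*x).
Try u_p = A*exp(3*x). Substituting into the equation and dividing by exp(3*x) gives A = -4/25, so u_p = -4*exp(3*x)/25.
General solution: u = -4*exp(3*x)/25 + C1*exp(-2*x) + C2*x*exp(-2*x).
Apply the initial conditions: u(0) = -4/25 + C1 = -5 and u'(0) = -12/25 + C2 - 2*C1 = -4. Solving gives C1 = -121/25, C2 = -66/5.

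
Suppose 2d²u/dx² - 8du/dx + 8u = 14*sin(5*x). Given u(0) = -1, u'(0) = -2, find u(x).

u = -981*exp(2*x)/841 - 147*sin(5*x)/841 + 140*cos(5*x)/841 + 35*x*exp(2*x)/29

Divide through by 2: u'' - 4u' + 4u = 7*sin(5*x).
Characteristic equation r² - 4r + 4 = 0 has discriminant (-4)² - 4·(4) = 0, so r = 2 is a repeated root.
Hence u_h = (C1 + C2*x)*exp(2*x).
Try u_p = A*cos(5*x) + B*sin(5*x). Substituting and equating the coefficients of cos(5x) and sin(5x) gives A = 140/841, B = -147/841, so u_p = -147*sin(5*x)/841 + 140*cos(5*x)/841.
General solution: u = -147*sin(5*x)/841 + 140*cos(5*x)/841 + C1*exp(2*x) + C2*x*exp(2*x).
Apply the initial conditions: u(0) = 140/841 + C1 = -1 and u'(0) = -735/841 + C2 + 2*C1 = -2. Solving gives C1 = -981/841, C2 = 35/29.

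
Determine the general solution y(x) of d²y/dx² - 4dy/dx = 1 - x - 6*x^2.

y = C2 + x**2/2 + x**3/2 + C1*exp(4*x)

Characteristic equation r² - 4r = 0 factors as (r - 4)r = 0, so r = 4, 0.
Hence y_h = C1*exp(4*x) + C2.
Since 0 is a characteristic root (multiplicity 1), multiply the polynomial trial by x: try y_p = x*(A0 + A1*x + A2*x^2). Substituting and matching coefficients of each power of x gives A0 = 0, A1 = 1/2, A2 = 1/2, so y_p = x^2/2 + x^3/2.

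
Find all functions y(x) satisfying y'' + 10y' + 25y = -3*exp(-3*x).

y = -3*exp(-3*x)/4 + C1*exp(-5*x) + C2*x*exp(-5*x)

Characteristic equation r² + 10r + 25 = 0 has discriminant (10)² - 4·(25) = 0, so r = -5 is a repeated root.
Hence y_h = (C1 + C2*x)*exp(-5*x).
Try y_p = A*exp(-3*x). Substituting into the equation and dividing by exp(-3*x) gives A = -3/4, so y_p = -3*exp(-3*x)/4.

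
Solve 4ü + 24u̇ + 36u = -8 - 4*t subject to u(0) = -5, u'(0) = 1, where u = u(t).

Divide through by 4: u'' + 6u' + 9u = -2 - t.
Characteristic equation r² + 6r + 9 = 0 has discriminant (6)² - 4·(9) = 0, so r = -3 is a repeated root.
Hence u_h = (C1 + C2*t)*exp(-3*t).
For the particular solution try u_p = A0 + A1*t. Substituting and matching coefficients of each power of t gives A0 = -4/27, A1 = -1/9, so u_p = -4/27 - t/9.
General solution: u = -4/27 - t/9 + C1*exp(-3*t) + C2*t*exp(-3*t).
Apply the initial conditions: u(0) = -4/27 + C1 = -5 and u'(0) = -1/9 + C2 - 3*C1 = 1. Solving gives C1 = -131/27, C2 = -121/9.

u = -4/27 - 131*exp(-3*t)/27 - t/9 - 121*t*exp(-3*t)/9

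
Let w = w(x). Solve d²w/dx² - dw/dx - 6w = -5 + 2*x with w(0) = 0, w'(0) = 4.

w = 8/9 - 7*exp(-2*x)/5 - x/3 + 23*exp(3*x)/45

Characteristic equation r² - r - 6 = 0 factors as (r + 2)(r - 3) = 0, so r = -2, 3.
Hence w_h = C1*exp(-2*x) + C2*exp(3*x).
For the particular solution try w_p = A0 + A1*x. Substituting and matching coefficients of each power of x gives A0 = 8/9, A1 = -1/3, so w_p = 8/9 - x/3.
General solution: w = 8/9 - x/3 + C1*exp(-2*x) + C2*exp(3*x).
Apply the initial conditions: w(0) = 8/9 + C1 + C2 = 0 and w'(0) = -1/3 - 2*C1 + 3*C2 = 4. Solving gives C1 = -7/5, C2 = 23/45.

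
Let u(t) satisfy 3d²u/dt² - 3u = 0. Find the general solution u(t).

u = C1*exp(t) + C2*exp(-t)

Divide through by 3: u'' - u = 0.
Characteristic equation r² - 1 = 0 factors as (r - 1)(r + 1) = 0, so r = 1, -1.
Hence u_h = C1*exp(t) + C2*exp(-t).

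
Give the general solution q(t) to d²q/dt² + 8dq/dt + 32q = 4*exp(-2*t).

q = exp(-2*t)/5 + C1*cos(4*t)*exp(-4*t) + C2*exp(-4*t)*sin(4*t)

Characteristic equation r² + 8r + 32 = 0 has discriminant (8)² - 4·(32) = -64 < 0, so r = -4 ± 4i.
Hence q_h = C1*cos(4*t)*exp(-4*t) + C2*exp(-4*t)*sin(4*t).
Try q_p = A*exp(-2*t). Substituting into the equation and dividing by exp(-2*t) gives A = 1/5, so q_p = exp(-2*t)/5.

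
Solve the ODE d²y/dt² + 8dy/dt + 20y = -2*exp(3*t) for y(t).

Characteristic equation r² + 8r + 20 = 0 has discriminant (8)² - 4·(20) = -16 < 0, so r = -4 ± 2i.
Hence y_h = C1*cos(2*t)*exp(-4*t) + C2*exp(-4*t)*sin(2*t).
Try y_p = A*exp(3*t). Substituting into the equation and dividing by exp(3*t) gives A = -2/53, so y_p = -2*exp(3*t)/53.

y = -2*exp(3*t)/53 + C1*cos(2*t)*exp(-4*t) + C2*exp(-4*t)*sin(2*t)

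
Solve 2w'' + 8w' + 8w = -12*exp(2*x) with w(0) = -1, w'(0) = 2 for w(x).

w = -5*exp(-2*x)/8 - 3*exp(2*x)/8 + 3*x*exp(-2*x)/2

Divide through by 2: w'' + 4w' + 4w = -6*exp(2*x).
Characteristic equation r² + 4r + 4 = 0 has discriminant (4)² - 4·(4) = 0, so r = -2 is a repeated root.
Hence w_h = (C1 + C2*x)*exp(-2*x).
Try w_p = A*exp(2*x). Substituting into the equation and dividing by exp(2*x) gives A = -3/8, so w_p = -3*exp(2*x)/8.
General solution: w = -3*exp(2*x)/8 + C1*exp(-2*x) + C2*x*exp(-2*x).
Apply the initial conditions: w(0) = -3/8 + C1 = -1 and w'(0) = -3/4 + C2 - 2*C1 = 2. Solving gives C1 = -5/8, C2 = 3/2.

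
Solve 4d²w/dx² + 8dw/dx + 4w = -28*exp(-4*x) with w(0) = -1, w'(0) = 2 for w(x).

w = -7*exp(-4*x)/9 - 2*exp(-x)/9 - 4*x*exp(-x)/3

Divide through by 4: w'' + 2w' + w = -7*exp(-4*x).
Characteristic equation r² + 2r + 1 = 0 has discriminant (2)² - 4·(1) = 0, so r = -1 is a repeated root.
Hence w_h = (C1 + C2*x)*exp(-x).
Try w_p = A*exp(-4*x). Substituting into the equation and dividing by exp(-4*x) gives A = -7/9, so w_p = -7*exp(-4*x)/9.
General solution: w = -7*exp(-4*x)/9 + C1*exp(-x) + C2*x*exp(-x).
Apply the initial conditions: w(0) = -7/9 + C1 = -1 and w'(0) = 28/9 + C2 - C1 = 2. Solving gives C1 = -2/9, C2 = -4/3.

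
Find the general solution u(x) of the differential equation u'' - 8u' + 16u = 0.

Characteristic equation r² - 8r + 16 = 0 has discriminant (-8)² - 4·(16) = 0, so r = 4 is a repeated root.
Hence u_h = (C1 + C2*x)*exp(4*x).

u = C1*exp(4*x) + C2*x*exp(4*x)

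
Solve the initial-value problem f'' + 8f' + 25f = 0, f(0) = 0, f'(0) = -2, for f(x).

f = -2*exp(-4*x)*sin(3*x)/3

Characteristic equation r² + 8r + 25 = 0 has discriminant (8)² - 4·(25) = -36 < 0, so r = -4 ± 3i.
Hence f_h = C1*cos(3*x)*exp(-4*x) + C2*exp(-4*x)*sin(3*x).
Apply the initial conditions: f(0) = C1 = 0 and f'(0) = -4*C1 + 3*C2 = -2. Solving gives C1 = 0, C2 = -2/3.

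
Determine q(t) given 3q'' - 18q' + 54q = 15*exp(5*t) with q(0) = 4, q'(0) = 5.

q = 5*exp(5*t)/13 - 101*exp(3*t)*sin(3*t)/39 + 47*cos(3*t)*exp(3*t)/13

Divide through by 3: q'' - 6q' + 18q = 5*exp(5*t).
Characteristic equation r² - 6r + 18 = 0 has discriminant (-6)² - 4·(18) = -36 < 0, so r = 3 ± 3i.
Hence q_h = C1*cos(3*t)*exp(3*t) + C2*exp(3*t)*sin(3*t).
Try q_p = A*exp(5*t). Substituting into the equation and dividing by exp(5*t) gives A = 5/13, so q_p = 5*exp(5*t)/13.
General solution: q = 5*exp(5*t)/13 + C1*cos(3*t)*exp(3*t) + C2*exp(3*t)*sin(3*t).
Apply the initial conditions: q(0) = 5/13 + C1 = 4 and q'(0) = 25/13 + 3*C1 + 3*C2 = 5. Solving gives C1 = 47/13, C2 = -101/39.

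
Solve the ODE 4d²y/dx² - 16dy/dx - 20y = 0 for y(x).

Divide through by 4: y'' - 4y' - 5y = 0.
Characteristic equation r² - 4r - 5 = 0 factors as (r + 1)(r - 5) = 0, so r = -1, 5.
Hence y_h = C1*exp(-x) + C2*exp(5*x).

y = C1*exp(-x) + C2*exp(5*x)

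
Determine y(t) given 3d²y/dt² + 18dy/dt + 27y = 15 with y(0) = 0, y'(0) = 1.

Divide through by 3: y'' + 6y' + 9y = 5.
Characteristic equation r² + 6r + 9 = 0 has discriminant (6)² - 4·(9) = 0, so r = -3 is a repeated root.
Hence y_h = (C1 + C2*t)*exp(-3*t).
For the particular solution try y_p = A0. Substituting and matching coefficients of each power of t gives A0 = 5/9, so y_p = 5/9.
General solution: y = 5/9 + C1*exp(-3*t) + C2*t*exp(-3*t).
Apply the initial conditions: y(0) = 5/9 + C1 = 0 and y'(0) = C2 - 3*C1 = 1. Solving gives C1 = -5/9, C2 = -2/3.

y = 5/9 - 5*exp(-3*t)/9 - 2*t*exp(-3*t)/3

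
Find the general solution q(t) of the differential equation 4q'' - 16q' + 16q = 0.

q = C1*exp(2*t) + C2*t*exp(2*t)

Divide through by 4: q'' - 4q' + 4q = 0.
Characteristic equation r² - 4r + 4 = 0 has discriminant (-4)² - 4·(4) = 0, so r = 2 is a repeated root.
Hence q_h = (C1 + C2*t)*exp(2*t).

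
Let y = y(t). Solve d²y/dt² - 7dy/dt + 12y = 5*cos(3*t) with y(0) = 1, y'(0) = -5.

y = -36*exp(4*t)/5 - 7*sin(3*t)/30 + cos(3*t)/30 + 49*exp(3*t)/6

Characteristic equation r² - 7r + 12 = 0 factors as (r - 4)(r - 3) = 0, so r = 4, 3.
Hence y_h = C1*exp(4*t) + C2*exp(3*t).
Try y_p = A*cos(3*t) + B*sin(3*t). Substituting and equating the coefficients of cos(3t) and sin(3t) gives A = 1/30, B = -7/30, so y_p = -7*sin(3*t)/30 + cos(3*t)/30.
General solution: y = -7*sin(3*t)/30 + cos(3*t)/30 + C1*exp(4*t) + C2*exp(3*t).
Apply the initial conditions: y(0) = 1/30 + C1 + C2 = 1 and y'(0) = -7/10 + 3*C2 + 4*C1 = -5. Solving gives C1 = -36/5, C2 = 49/6.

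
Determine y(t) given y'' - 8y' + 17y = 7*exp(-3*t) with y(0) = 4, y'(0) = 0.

Characteristic equation r² - 8r + 17 = 0 has discriminant (-8)² - 4·(17) = -4 < 0, so r = 4 ± i.
Hence y_h = C1*cos(t)*exp(4*t) + C2*exp(4*t)*sin(t).
Try y_p = A*exp(-3*t). Substituting into the equation and dividing by exp(-3*t) gives A = 7/50, so y_p = 7*exp(-3*t)/50.
General solution: y = 7*exp(-3*t)/50 + C1*cos(t)*exp(4*t) + C2*exp(4*t)*sin(t).
Apply the initial conditions: y(0) = 7/50 + C1 = 4 and y'(0) = -21/50 + C2 + 4*C1 = 0. Solving gives C1 = 193/50, C2 = -751/50.

y = 7*exp(-3*t)/50 - 751*exp(4*t)*sin(t)/50 + 193*cos(t)*exp(4*t)/50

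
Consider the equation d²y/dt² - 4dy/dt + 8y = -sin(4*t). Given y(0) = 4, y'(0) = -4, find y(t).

Characteristic equation r² - 4r + 8 = 0 has discriminant (-4)² - 4·(8) = -16 < 0, so r = 2 ± 2i.
Hence y_h = C1*cos(2*t)*exp(2*t) + C2*exp(2*t)*sin(2*t).
Try y_p = A*cos(4*t) + B*sin(4*t). Substituting and equating the coefficients of cos(4t) and sin(4t) gives A = -1/20, B = 1/40, so y_p = -cos(4*t)/20 + sin(4*t)/40.
General solution: y = -cos(4*t)/20 + sin(4*t)/40 + C1*cos(2*t)*exp(2*t) + C2*exp(2*t)*sin(2*t).
Apply the initial conditions: y(0) = -1/20 + C1 = 4 and y'(0) = 1/10 + 2*C1 + 2*C2 = -4. Solving gives C1 = 81/20, C2 = -61/10.

y = -cos(4*t)/20 + sin(4*t)/40 - 61*exp(2*t)*sin(2*t)/10 + 81*cos(2*t)*exp(2*t)/20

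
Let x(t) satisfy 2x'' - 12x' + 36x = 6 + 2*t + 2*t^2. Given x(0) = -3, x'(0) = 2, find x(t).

x = 31/162 + t**2/18 + 5*t/54 - 517*cos(3*t)*exp(3*t)/162 + 310*exp(3*t)*sin(3*t)/81

Divide through by 2: x'' - 6x' + 18x = 3 + t + t^2.
Characteristic equation r² - 6r + 18 = 0 has discriminant (-6)² - 4·(18) = -36 < 0, so r = 3 ± 3i.
Hence x_h = C1*cos(3*t)*exp(3*t) + C2*exp(3*t)*sin(3*t).
For the particular solution try x_p = A0 + A1*t + A2*t^2. Substituting and matching coefficients of each power of t gives A0 = 31/162, A1 = 5/54, A2 = 1/18, so x_p = 31/162 + t^2/18 + 5*t/54.
General solution: x = 31/162 + t^2/18 + 5*t/54 + C1*cos(3*t)*exp(3*t) + C2*exp(3*t)*sin(3*t).
Apply the initial conditions: x(0) = 31/162 + C1 = -3 and x'(0) = 5/54 + 3*C1 + 3*C2 = 2. Solving gives C1 = -517/162, C2 = 310/81.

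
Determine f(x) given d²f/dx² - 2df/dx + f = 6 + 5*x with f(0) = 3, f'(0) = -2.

f = 16 - 13*exp(x) + 5*x + 6*x*exp(x)

Characteristic equation r² - 2r + 1 = 0 has discriminant (-2)² - 4·(1) = 0, so r = 1 is a repeated root.
Hence f_h = (C1 + C2*x)*exp(x).
For the particular solution try f_p = A0 + A1*x. Substituting and matching coefficients of each power of x gives A0 = 16, A1 = 5, so f_p = 16 + 5*x.
General solution: f = 16 + 5*x + C1*exp(x) + C2*x*exp(x).
Apply the initial conditions: f(0) = 16 + C1 = 3 and f'(0) = 5 + C1 + C2 = -2. Solving gives C1 = -13, C2 = 6.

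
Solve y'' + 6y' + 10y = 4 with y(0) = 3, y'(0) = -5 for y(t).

y = 2/5 + 13*cos(t)*exp(-3*t)/5 + 14*exp(-3*t)*sin(t)/5

Characteristic equation r² + 6r + 10 = 0 has discriminant (6)² - 4·(10) = -4 < 0, so r = -3 ± i.
Hence y_h = C1*cos(t)*exp(-3*t) + C2*exp(-3*t)*sin(t).
For the particular solution try y_p = A0. Substituting and matching coefficients of each power of t gives A0 = 2/5, so y_p = 2/5.
General solution: y = 2/5 + C1*cos(t)*exp(-3*t) + C2*exp(-3*t)*sin(t).
Apply the initial conditions: y(0) = 2/5 + C1 = 3 and y'(0) = C2 - 3*C1 = -5. Solving gives C1 = 13/5, C2 = 14/5.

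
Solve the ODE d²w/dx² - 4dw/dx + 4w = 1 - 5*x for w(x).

Characteristic equation r² - 4r + 4 = 0 has discriminant (-4)² - 4·(4) = 0, so r = 2 is a repeated root.
Hence w_h = (C1 + C2*x)*exp(2*x).
For the particular solution try w_p = A0 + A1*x. Substituting and matching coefficients of each power of x gives A0 = -1, A1 = -5/4, so w_p = -1 - 5*x/4.

w = -1 - 5*x/4 + C1*exp(2*x) + C2*x*exp(2*x)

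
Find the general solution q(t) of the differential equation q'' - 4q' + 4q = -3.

q = -3/4 + C1*exp(2*t) + C2*t*exp(2*t)

Characteristic equation r² - 4r + 4 = 0 has discriminant (-4)² - 4·(4) = 0, so r = 2 is a repeated root.
Hence q_h = (C1 + C2*t)*exp(2*t).
For the particular solution try q_p = A0. Substituting and matching coefficients of each power of t gives A0 = -3/4, so q_p = -3/4.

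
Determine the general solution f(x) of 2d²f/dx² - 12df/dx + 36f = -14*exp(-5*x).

Divide through by 2: f'' - 6f' + 18f = -7*exp(-5*x).
Characteristic equation r² - 6r + 18 = 0 has discriminant (-6)² - 4·(18) = -36 < 0, so r = 3 ± 3i.
Hence f_h = C1*cos(3*x)*exp(3*x) + C2*exp(3*x)*sin(3*x).
Try f_p = A*exp(-5*x). Substituting into the equation and dividing by exp(-5*x) gives A = -7/73, so f_p = -7*exp(-5*x)/73.

f = -7*exp(-5*x)/73 + C1*cos(3*x)*exp(3*x) + C2*exp(3*x)*sin(3*x)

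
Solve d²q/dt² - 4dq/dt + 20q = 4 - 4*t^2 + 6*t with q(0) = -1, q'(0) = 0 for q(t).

q = 33/125 - t**2/5 + 11*t/50 - 158*cos(4*t)*exp(2*t)/125 + 577*exp(2*t)*sin(4*t)/1000

Characteristic equation r² - 4r + 20 = 0 has discriminant (-4)² - 4·(20) = -64 < 0, so r = 2 ± 4i.
Hence q_h = C1*cos(4*t)*exp(2*t) + C2*exp(2*t)*sin(4*t).
For the particular solution try q_p = A0 + A1*t + A2*t^2. Substituting and matching coefficients of each power of t gives A0 = 33/125, A1 = 11/50, A2 = -1/5, so q_p = 33/125 - t^2/5 + 11*t/50.
General solution: q = 33/125 - t^2/5 + 11*t/50 + C1*cos(4*t)*exp(2*t) + C2*exp(2*t)*sin(4*t).
Apply the initial conditions: q(0) = 33/125 + C1 = -1 and q'(0) = 11/50 + 2*C1 + 4*C2 = 0. Solving gives C1 = -158/125, C2 = 577/1000.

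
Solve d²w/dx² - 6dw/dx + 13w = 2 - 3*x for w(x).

Characteristic equation r² - 6r + 13 = 0 has discriminant (-6)² - 4·(13) = -16 < 0, so r = 3 ± 2i.
Hence w_h = C1*cos(2*x)*exp(3*x) + C2*exp(3*x)*sin(2*x).
For the particular solution try w_p = A0 + A1*x. Substituting and matching coefficients of each power of x gives A0 = 8/169, A1 = -3/13, so w_p = 8/169 - 3*x/13.

w = 8/169 - 3*x/13 + C1*cos(2*x)*exp(3*x) + C2*exp(3*x)*sin(2*x)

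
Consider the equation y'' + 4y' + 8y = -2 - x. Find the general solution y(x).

y = -3/16 - x/8 + C1*cos(2*x)*exp(-2*x) + C2*exp(-2*x)*sin(2*x)

Characteristic equation r² + 4r + 8 = 0 has discriminant (4)² - 4·(8) = -16 < 0, so r = -2 ± 2i.
Hence y_h = C1*cos(2*x)*exp(-2*x) + C2*exp(-2*x)*sin(2*x).
For the particular solution try y_p = A0 + A1*x. Substituting and matching coefficients of each power of x gives A0 = -3/16, A1 = -1/8, so y_p = -3/16 - x/8.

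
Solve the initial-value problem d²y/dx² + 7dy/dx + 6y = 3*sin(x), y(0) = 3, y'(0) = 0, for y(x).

y = -114*exp(-6*x)/185 - 21*cos(x)/74 + 15*sin(x)/74 + 39*exp(-x)/10

Characteristic equation r² + 7r + 6 = 0 factors as (r + 1)(r + 6) = 0, so r = -1, -6.
Hence y_h = C1*exp(-x) + C2*exp(-6*x).
Try y_p = A*cos(x) + B*sin(x). Substituting and equating the coefficients of cos(x) and sin(x) gives A = -21/74, B = 15/74, so y_p = -21*cos(x)/74 + 15*sin(x)/74.
General solution: y = -21*cos(x)/74 + 15*sin(x)/74 + C1*exp(-x) + C2*exp(-6*x).
Apply the initial conditions: y(0) = -21/74 + C1 + C2 = 3 and y'(0) = 15/74 - C1 - 6*C2 = 0. Solving gives C1 = 39/10, C2 = -114/185.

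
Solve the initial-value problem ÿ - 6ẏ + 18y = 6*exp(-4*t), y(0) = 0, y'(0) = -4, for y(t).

y = 3*exp(-4*t)/29 - 95*exp(3*t)*sin(3*t)/87 - 3*cos(3*t)*exp(3*t)/29

Characteristic equation r² - 6r + 18 = 0 has discriminant (-6)² - 4·(18) = -36 < 0, so r = 3 ± 3i.
Hence y_h = C1*cos(3*t)*exp(3*t) + C2*exp(3*t)*sin(3*t).
Try y_p = A*exp(-4*t). Substituting into the equation and dividing by exp(-4*t) gives A = 3/29, so y_p = 3*exp(-4*t)/29.
General solution: y = 3*exp(-4*t)/29 + C1*cos(3*t)*exp(3*t) + C2*exp(3*t)*sin(3*t).
Apply the initial conditions: y(0) = 3/29 + C1 = 0 and y'(0) = -12/29 + 3*C1 + 3*C2 = -4. Solving gives C1 = -3/29, C2 = -95/87.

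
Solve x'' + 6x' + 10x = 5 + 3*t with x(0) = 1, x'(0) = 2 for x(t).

x = 8/25 + 3*t/10 + 17*cos(t)*exp(-3*t)/25 + 187*exp(-3*t)*sin(t)/50

Characteristic equation r² + 6r + 10 = 0 has discriminant (6)² - 4·(10) = -4 < 0, so r = -3 ± i.
Hence x_h = C1*cos(t)*exp(-3*t) + C2*exp(-3*t)*sin(t).
For the particular solution try x_p = A0 + A1*t. Substituting and matching coefficients of each power of t gives A0 = 8/25, A1 = 3/10, so x_p = 8/25 + 3*t/10.
General solution: x = 8/25 + 3*t/10 + C1*cos(t)*exp(-3*t) + C2*exp(-3*t)*sin(t).
Apply the initial conditions: x(0) = 8/25 + C1 = 1 and x'(0) = 3/10 + C2 - 3*C1 = 2. Solving gives C1 = 17/25, C2 = 187/50.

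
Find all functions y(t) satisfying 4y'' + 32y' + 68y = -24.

Divide through by 4: y'' + 8y' + 17y = -6.
Characteristic equation r² + 8r + 17 = 0 has discriminant (8)² - 4·(17) = -4 < 0, so r = -4 ± i.
Hence y_h = C1*cos(t)*exp(-4*t) + C2*exp(-4*t)*sin(t).
For the particular solution try y_p = A0. Substituting and matching coefficients of each power of t gives A0 = -6/17, so y_p = -6/17.

y = -6/17 + C1*cos(t)*exp(-4*t) + C2*exp(-4*t)*sin(t)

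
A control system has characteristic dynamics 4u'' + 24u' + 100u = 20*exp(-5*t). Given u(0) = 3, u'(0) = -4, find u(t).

u = exp(-5*t)/4 + 11*cos(4*t)*exp(-3*t)/4 + 11*exp(-3*t)*sin(4*t)/8

Divide through by 4: u'' + 6u' + 25u = 5*exp(-5*t).
Characteristic equation r² + 6r + 25 = 0 has discriminant (6)² - 4·(25) = -64 < 0, so r = -3 ± 4i.
Hence u_h = C1*cos(4*t)*exp(-3*t) + C2*exp(-3*t)*sin(4*t).
Try u_p = A*exp(-5*t). Substituting into the equation and dividing by exp(-5*t) gives A = 1/4, so u_p = exp(-5*t)/4.
General solution: u = exp(-5*t)/4 + C1*cos(4*t)*exp(-3*t) + C2*exp(-3*t)*sin(4*t).
Apply the initial conditions: u(0) = 1/4 + C1 = 3 and u'(0) = -5/4 - 3*C1 + 4*C2 = -4. Solving gives C1 = 11/4, C2 = 11/8.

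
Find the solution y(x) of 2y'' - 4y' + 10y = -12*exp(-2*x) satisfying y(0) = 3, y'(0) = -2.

Divide through by 2: y'' - 2y' + 5y = -6*exp(-2*x).
Characteristic equation r² - 2r + 5 = 0 has discriminant (-2)² - 4·(5) = -16 < 0, so r = 1 ± 2i.
Hence y_h = C1*cos(2*x)*exp(x) + C2*exp(x)*sin(2*x).
Try y_p = A*exp(-2*x). Substituting into the equation and dividing by exp(-2*x) gives A = -6/13, so y_p = -6*exp(-2*x)/13.
General solution: y = -6*exp(-2*x)/13 + C1*cos(2*x)*exp(x) + C2*exp(x)*sin(2*x).
Apply the initial conditions: y(0) = -6/13 + C1 = 3 and y'(0) = 12/13 + C1 + 2*C2 = -2. Solving gives C1 = 45/13, C2 = -83/26.

y = -6*exp(-2*x)/13 - 83*exp(x)*sin(2*x)/26 + 45*cos(2*x)*exp(x)/13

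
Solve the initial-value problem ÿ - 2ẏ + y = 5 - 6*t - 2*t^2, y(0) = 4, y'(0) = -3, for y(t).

Characteristic equation r² - 2r + 1 = 0 has discriminant (-2)² - 4·(1) = 0, so r = 1 is a repeated root.
Hence y_h = (C1 + C2*t)*exp(t).
For the particular solution try y_p = A0 + A1*t + A2*t^2. Substituting and matching coefficients of each power of t gives A0 = -19, A1 = -14, A2 = -2, so y_p = -19 - 14*t - 2*t^2.
General solution: y = -19 - 14*t - 2*t^2 + C1*exp(t) + C2*t*exp(t).
Apply the initial conditions: y(0) = -19 + C1 = 4 and y'(0) = -14 + C1 + C2 = -3. Solving gives C1 = 23, C2 = -12.

y = -19 - 14*t - 2*t**2 + 23*exp(t) - 12*t*exp(t)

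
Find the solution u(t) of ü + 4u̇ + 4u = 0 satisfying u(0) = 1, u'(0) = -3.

Characteristic equation r² + 4r + 4 = 0 has discriminant (4)² - 4·(4) = 0, so r = -2 is a repeated root.
Hence u_h = (C1 + C2*t)*exp(-2*t).
Apply the initial conditions: u(0) = C1 = 1 and u'(0) = C2 - 2*C1 = -3. Solving gives C1 = 1, C2 = -1.

u = -t*exp(-2*t) + exp(-2*t)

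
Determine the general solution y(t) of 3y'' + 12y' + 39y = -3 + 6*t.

Divide through by 3: y'' + 4y' + 13y = -1 + 2*t.
Characteristic equation r² + 4r + 13 = 0 has discriminant (4)² - 4·(13) = -36 < 0, so r = -2 ± 3i.
Hence y_h = C1*cos(3*t)*exp(-2*t) + C2*exp(-2*t)*sin(3*t).
For the particular solution try y_p = A0 + A1*t. Substituting and matching coefficients of each power of t gives A0 = -21/169, A1 = 2/13, so y_p = -21/169 + 2*t/13.

y = -21/169 + 2*t/13 + C1*cos(3*t)*exp(-2*t) + C2*exp(-2*t)*sin(3*t)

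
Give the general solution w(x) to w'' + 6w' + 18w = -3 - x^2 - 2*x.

w = -11/81 - 2*x/27 - x**2/18 + C1*cos(3*x)*exp(-3*x) + C2*exp(-3*x)*sin(3*x)

Characteristic equation r² + 6r + 18 = 0 has discriminant (6)² - 4·(18) = -36 < 0, so r = -3 ± 3i.
Hence w_h = C1*cos(3*x)*exp(-3*x) + C2*exp(-3*x)*sin(3*x).
For the particular solution try w_p = A0 + A1*x + A2*x^2. Substituting and matching coefficients of each power of x gives A0 = -11/81, A1 = -2/27, A2 = -1/18, so w_p = -11/81 - 2*x/27 - x^2/18.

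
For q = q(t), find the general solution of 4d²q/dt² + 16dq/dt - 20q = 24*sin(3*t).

q = -21*sin(3*t)/85 - 18*cos(3*t)/85 + C1*exp(-5*t) + C2*exp(t)

Divide through by 4: q'' + 4q' - 5q = 6*sin(3*t).
Characteristic equation r² + 4r - 5 = 0 factors as (r + 5)(r - 1) = 0, so r = -5, 1.
Hence q_h = C1*exp(-5*t) + C2*exp(t).
Try q_p = A*cos(3*t) + B*sin(3*t). Substituting and equating the coefficients of cos(3t) and sin(3t) gives A = -18/85, B = -21/85, so q_p = -21*sin(3*t)/85 - 18*cos(3*t)/85.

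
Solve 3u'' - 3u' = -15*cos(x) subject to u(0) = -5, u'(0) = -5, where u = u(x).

Divide through by 3: u'' - u' = -5*cos(x).
Characteristic equation r² - r = 0 factors as (r - 1)r = 0, so r = 1, 0.
Hence u_h = C1*exp(x) + C2.
Try u_p = A*cos(x) + B*sin(x). Substituting and equating the coefficients of cos(x) and sin(x) gives A = 5/2, B = 5/2, so u_p = 5*cos(x)/2 + 5*sin(x)/2.
General solution: u = C2 + 5*cos(x)/2 + 5*sin(x)/2 + C1*exp(x).
Apply the initial conditions: u(0) = 5/2 + C1 + C2 = -5 and u'(0) = 5/2 + C1 = -5. Solving gives C1 = -15/2, C2 = 0.

u = -15*exp(x)/2 + 5*cos(x)/2 + 5*sin(x)/2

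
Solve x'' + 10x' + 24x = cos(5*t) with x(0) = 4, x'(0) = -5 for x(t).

Characteristic equation r² + 10r + 24 = 0 factors as (r + 4)(r + 6) = 0, so r = -4, -6.
Hence x_h = C1*exp(-4*t) + C2*exp(-6*t).
Try x_p = A*cos(5*t) + B*sin(5*t). Substituting and equating the coefficients of cos(5t) and sin(5t) gives A = -1/2501, B = 50/2501, so x_p = -cos(5*t)/2501 + 50*sin(5*t)/2501.
General solution: x = -cos(5*t)/2501 + 50*sin(5*t)/2501 + C1*exp(-4*t) + C2*exp(-6*t).
Apply the initial conditions: x(0) = -1/2501 + C1 + C2 = 4 and x'(0) = 250/2501 - 6*C2 - 4*C1 = -5. Solving gives C1 = 775/82, C2 = -665/122.

x = -665*exp(-6*t)/122 - cos(5*t)/2501 + 50*sin(5*t)/2501 + 775*exp(-4*t)/82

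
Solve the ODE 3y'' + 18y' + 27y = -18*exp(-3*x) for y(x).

y = C1*exp(-3*x) - 3*x**2*exp(-3*x) + C2*x*exp(-3*x)

Divide through by 3: y'' + 6y' + 9y = -6*exp(-3*x).
Characteristic equation r² + 6r + 9 = 0 has discriminant (6)² - 4·(9) = 0, so r = -3 is a repeated root.
Hence y_h = (C1 + C2*x)*exp(-3*x).
Since exp(-3*x) solves the homogeneous equation (r = -3 is a root of multiplicity 2), multiply the trial by x^2. Try y_p = A*x^2*exp(-3*x). Substituting into the equation and dividing by exp(-3*x) gives A = -3, so y_p = -3*x^2*exp(-3*x).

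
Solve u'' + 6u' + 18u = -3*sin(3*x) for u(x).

Characteristic equation r² + 6r + 18 = 0 has discriminant (6)² - 4·(18) = -36 < 0, so r = -3 ± 3i.
Hence u_h = C1*cos(3*x)*exp(-3*x) + C2*exp(-3*x)*sin(3*x).
Try u_p = A*cos(3*x) + B*sin(3*x). Substituting and equating the coefficients of cos(3x) and sin(3x) gives A = 2/15, B = -1/15, so u_p = -sin(3*x)/15 + 2*cos(3*x)/15.

u = -sin(3*x)/15 + 2*cos(3*x)/15 + C1*cos(3*x)*exp(-3*x) + C2*exp(-3*x)*sin(3*x)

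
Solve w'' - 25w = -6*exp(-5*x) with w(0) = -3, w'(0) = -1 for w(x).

Characteristic equation r² - 25 = 0 factors as (r - 5)(r + 5) = 0, so r = 5, -5.
Hence w_h = C1*exp(5*x) + C2*exp(-5*x).
Since exp(-5*x) solves the homogeneous equation (r = -5 is a root of multiplicity 1), multiply the trial by x. Try w_p = A*x*exp(-5*x). Substituting into the equation and dividing by exp(-5*x) gives A = 3/5, so w_p = 3*x*exp(-5*x)/5.
General solution: w = C1*exp(5*x) + C2*exp(-5*x) + 3*x*exp(-5*x)/5.
Apply the initial conditions: w(0) = C1 + C2 = -3 and w'(0) = 3/5 - 5*C2 + 5*C1 = -1. Solving gives C1 = -83/50, C2 = -67/50.

w = -83*exp(5*x)/50 - 67*exp(-5*x)/50 + 3*x*exp(-5*x)/5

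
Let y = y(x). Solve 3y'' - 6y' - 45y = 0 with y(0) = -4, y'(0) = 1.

y = -21*exp(-3*x)/8 - 11*exp(5*x)/8

Divide through by 3: y'' - 2y' - 15y = 0.
Characteristic equation r² - 2r - 15 = 0 factors as (r + 3)(r - 5) = 0, so r = -3, 5.
Hence y_h = C1*exp(-3*x) + C2*exp(5*x).
Apply the initial conditions: y(0) = C1 + C2 = -4 and y'(0) = -3*C1 + 5*C2 = 1. Solving gives C1 = -21/8, C2 = -11/8.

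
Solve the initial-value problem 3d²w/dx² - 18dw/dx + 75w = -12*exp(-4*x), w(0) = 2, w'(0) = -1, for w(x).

w = -4*exp(-4*x)/65 - 483*exp(3*x)*sin(4*x)/260 + 134*cos(4*x)*exp(3*x)/65

Divide through by 3: w'' - 6w' + 25w = -4*exp(-4*x).
Characteristic equation r² - 6r + 25 = 0 has discriminant (-6)² - 4·(25) = -64 < 0, so r = 3 ± 4i.
Hence w_h = C1*cos(4*x)*exp(3*x) + C2*exp(3*x)*sin(4*x).
Try w_p = A*exp(-4*x). Substituting into the equation and dividing by exp(-4*x) gives A = -4/65, so w_p = -4*exp(-4*x)/65.
General solution: w = -4*exp(-4*x)/65 + C1*cos(4*x)*exp(3*x) + C2*exp(3*x)*sin(4*x).
Apply the initial conditions: w(0) = -4/65 + C1 = 2 and w'(0) = 16/65 + 3*C1 + 4*C2 = -1. Solving gives C1 = 134/65, C2 = -483/260.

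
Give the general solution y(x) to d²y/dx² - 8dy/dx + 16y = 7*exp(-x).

Characteristic equation r² - 8r + 16 = 0 has discriminant (-8)² - 4·(16) = 0, so r = 4 is a repeated root.
Hence y_h = (C1 + C2*x)*exp(4*x).
Try y_p = A*exp(-x). Substituting into the equation and dividing by exp(-x) gives A = 7/25, so y_p = 7*exp(-x)/25.

y = 7*exp(-x)/25 + C1*exp(4*x) + C2*x*exp(4*x)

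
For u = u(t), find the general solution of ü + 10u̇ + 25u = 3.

Characteristic equation r² + 10r + 25 = 0 has discriminant (10)² - 4·(25) = 0, so r = -5 is a repeated root.
Hence u_h = (C1 + C2*t)*exp(-5*t).
For the particular solution try u_p = A0. Substituting and matching coefficients of each power of t gives A0 = 3/25, so u_p = 3/25.

u = 3/25 + C1*exp(-5*t) + C2*t*exp(-5*t)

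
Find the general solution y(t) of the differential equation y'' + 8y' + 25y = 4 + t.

y = 92/625 + t/25 + C1*cos(3*t)*exp(-4*t) + C2*exp(-4*t)*sin(3*t)

Characteristic equation r² + 8r + 25 = 0 has discriminant (8)² - 4·(25) = -36 < 0, so r = -4 ± 3i.
Hence y_h = C1*cos(3*t)*exp(-4*t) + C2*exp(-4*t)*sin(3*t).
For the particular solution try y_p = A0 + A1*t. Substituting and matching coefficients of each power of t gives A0 = 92/625, A1 = 1/25, so y_p = 92/625 + t/25.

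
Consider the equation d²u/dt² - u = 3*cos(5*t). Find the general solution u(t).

u = -3*cos(5*t)/26 + C1*exp(t) + C2*exp(-t)

Characteristic equation r² - 1 = 0 factors as (r - 1)(r + 1) = 0, so r = 1, -1.
Hence u_h = C1*exp(t) + C2*exp(-t).
Try u_p = A*cos(5*t) + B*sin(5*t). Substituting and equating the coefficients of cos(5t) and sin(5t) gives A = -3/26, B = 0, so u_p = -3*cos(5*t)/26.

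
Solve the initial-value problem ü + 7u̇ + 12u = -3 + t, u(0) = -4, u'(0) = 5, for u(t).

Characteristic equation r² + 7r + 12 = 0 factors as (r + 3)(r + 4) = 0, so r = -3, -4.
Hence u_h = C1*exp(-3*t) + C2*exp(-4*t).
For the particular solution try u_p = A0 + A1*t. Substituting and matching coefficients of each power of t gives A0 = -43/144, A1 = 1/12, so u_p = -43/144 + t/12.
General solution: u = -43/144 + t/12 + C1*exp(-3*t) + C2*exp(-4*t).
Apply the initial conditions: u(0) = -43/144 + C1 + C2 = -4 and u'(0) = 1/12 - 4*C2 - 3*C1 = 5. Solving gives C1 = -89/9, C2 = 99/16.

u = -43/144 - 89*exp(-3*t)/9 + t/12 + 99*exp(-4*t)/16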